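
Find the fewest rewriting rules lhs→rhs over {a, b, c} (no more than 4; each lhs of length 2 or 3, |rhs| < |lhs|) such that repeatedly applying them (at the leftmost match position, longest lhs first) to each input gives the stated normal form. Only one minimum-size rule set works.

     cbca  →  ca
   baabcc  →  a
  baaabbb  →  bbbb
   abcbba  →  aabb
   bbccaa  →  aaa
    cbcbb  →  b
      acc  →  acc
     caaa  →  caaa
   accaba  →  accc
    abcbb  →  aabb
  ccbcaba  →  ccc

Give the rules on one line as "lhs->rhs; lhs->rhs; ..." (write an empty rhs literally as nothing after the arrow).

aba->c; ba->b; bc->a; cb->

  | cbca => ca
  | baabcc => babcc => bbcc => bac => bc => a
  | baaabbb => baabbb => babbb => bbbb
  | abcbba => aabba => aabb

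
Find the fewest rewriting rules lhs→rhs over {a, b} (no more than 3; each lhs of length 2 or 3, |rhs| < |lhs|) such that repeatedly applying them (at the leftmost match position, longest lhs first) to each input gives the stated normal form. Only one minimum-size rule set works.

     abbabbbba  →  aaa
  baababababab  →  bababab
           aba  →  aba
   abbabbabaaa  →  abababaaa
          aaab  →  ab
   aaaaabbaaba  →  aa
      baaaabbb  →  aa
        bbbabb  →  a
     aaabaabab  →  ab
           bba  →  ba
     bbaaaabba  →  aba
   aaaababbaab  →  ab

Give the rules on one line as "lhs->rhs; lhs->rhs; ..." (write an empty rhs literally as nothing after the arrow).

  | abbabbbba => ababbbba => abaaba => abbba => aaa
  | baababababab => bbbabababab => aabababab => bbababab => bababab
  | aba
  | abbabbabaaa => ababbabaaa => abababaaa

aab->bb; bb->b; bbb->a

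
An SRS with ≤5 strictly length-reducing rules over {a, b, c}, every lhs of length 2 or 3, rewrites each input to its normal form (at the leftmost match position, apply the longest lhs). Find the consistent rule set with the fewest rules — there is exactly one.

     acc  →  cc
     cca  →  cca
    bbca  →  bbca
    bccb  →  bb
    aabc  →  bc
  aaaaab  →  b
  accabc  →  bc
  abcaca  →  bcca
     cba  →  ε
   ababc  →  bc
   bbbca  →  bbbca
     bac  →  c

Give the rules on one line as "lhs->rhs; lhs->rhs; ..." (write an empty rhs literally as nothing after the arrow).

  | acc => cc
  | cca
  | bbca
  | bccb => bcb => bb

ab->b; ac->c; ba->; cb->b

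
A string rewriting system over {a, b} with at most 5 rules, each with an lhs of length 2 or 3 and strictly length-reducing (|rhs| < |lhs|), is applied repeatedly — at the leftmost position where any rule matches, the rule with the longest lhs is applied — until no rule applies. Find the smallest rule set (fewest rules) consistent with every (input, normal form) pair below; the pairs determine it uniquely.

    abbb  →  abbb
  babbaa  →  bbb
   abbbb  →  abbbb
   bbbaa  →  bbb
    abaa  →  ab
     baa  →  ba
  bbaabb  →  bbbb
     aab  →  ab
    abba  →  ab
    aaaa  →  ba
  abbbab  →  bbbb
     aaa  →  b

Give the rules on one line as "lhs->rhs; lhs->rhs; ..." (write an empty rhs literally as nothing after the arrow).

  | abbb
  | babbaa => baaba => baba => bbb
  | abbbb
  | bbbaa => baba => bbb

aa->a; aaa->b; aba->bb; bba->ab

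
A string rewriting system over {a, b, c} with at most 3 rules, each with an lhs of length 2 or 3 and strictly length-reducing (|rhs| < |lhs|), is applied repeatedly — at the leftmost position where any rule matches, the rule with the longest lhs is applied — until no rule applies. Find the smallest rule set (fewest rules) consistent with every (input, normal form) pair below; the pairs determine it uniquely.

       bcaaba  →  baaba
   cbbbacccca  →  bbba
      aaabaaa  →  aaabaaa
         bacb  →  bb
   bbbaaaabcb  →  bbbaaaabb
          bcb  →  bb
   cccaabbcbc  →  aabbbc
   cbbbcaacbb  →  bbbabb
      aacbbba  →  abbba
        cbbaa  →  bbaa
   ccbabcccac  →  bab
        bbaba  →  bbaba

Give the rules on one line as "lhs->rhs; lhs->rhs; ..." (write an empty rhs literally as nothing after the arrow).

ac->; ca->a; cb->b

  | bcaaba => baaba
  | cbbbacccca => bbbacccca => bbbccca => bbbcca => bbbca => bbba
  | aaabaaa
  | bacb => bb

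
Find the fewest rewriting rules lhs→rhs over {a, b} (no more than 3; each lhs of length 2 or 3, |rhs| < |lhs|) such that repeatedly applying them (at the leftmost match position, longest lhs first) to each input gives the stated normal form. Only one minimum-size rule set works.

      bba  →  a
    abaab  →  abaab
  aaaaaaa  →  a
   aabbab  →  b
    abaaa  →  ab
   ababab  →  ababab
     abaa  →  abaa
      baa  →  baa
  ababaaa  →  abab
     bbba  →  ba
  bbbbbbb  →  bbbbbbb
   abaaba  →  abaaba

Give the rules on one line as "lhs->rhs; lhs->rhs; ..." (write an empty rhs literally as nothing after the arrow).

  | bba => a
  | abaab
  | aaaaaaa => aaaa => a
  | aabbab => aaab => b

aaa->; bba->a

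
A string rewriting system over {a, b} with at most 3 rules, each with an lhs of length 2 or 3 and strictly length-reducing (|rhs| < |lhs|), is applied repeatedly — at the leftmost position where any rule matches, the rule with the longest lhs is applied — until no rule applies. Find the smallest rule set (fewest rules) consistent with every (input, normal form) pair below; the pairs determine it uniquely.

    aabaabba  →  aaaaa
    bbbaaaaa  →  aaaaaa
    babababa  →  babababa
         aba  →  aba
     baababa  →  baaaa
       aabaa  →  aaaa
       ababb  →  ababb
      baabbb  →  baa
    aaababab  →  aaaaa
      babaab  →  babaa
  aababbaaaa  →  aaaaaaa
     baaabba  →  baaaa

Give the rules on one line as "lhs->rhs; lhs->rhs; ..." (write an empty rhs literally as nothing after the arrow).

aab->aa; bbb->a

  | aabaabba => aaaabba => aaaaba => aaaaa
  | bbbaaaaa => aaaaaa
  | babababa
  | aba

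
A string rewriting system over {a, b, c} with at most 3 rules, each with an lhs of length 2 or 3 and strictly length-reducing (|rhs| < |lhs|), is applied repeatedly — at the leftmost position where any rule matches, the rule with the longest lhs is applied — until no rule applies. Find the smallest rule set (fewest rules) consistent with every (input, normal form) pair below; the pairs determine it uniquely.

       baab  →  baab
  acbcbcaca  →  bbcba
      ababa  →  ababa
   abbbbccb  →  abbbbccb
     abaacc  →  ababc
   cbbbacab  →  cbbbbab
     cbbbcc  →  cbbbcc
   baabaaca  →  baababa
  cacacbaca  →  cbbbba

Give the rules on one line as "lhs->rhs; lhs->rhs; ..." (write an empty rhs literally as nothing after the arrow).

  | baab
  | acbcbcaca => bbcbcaca => bbcaca => bbcba
  | ababa
  | abbbbccb

ac->b; cbc->c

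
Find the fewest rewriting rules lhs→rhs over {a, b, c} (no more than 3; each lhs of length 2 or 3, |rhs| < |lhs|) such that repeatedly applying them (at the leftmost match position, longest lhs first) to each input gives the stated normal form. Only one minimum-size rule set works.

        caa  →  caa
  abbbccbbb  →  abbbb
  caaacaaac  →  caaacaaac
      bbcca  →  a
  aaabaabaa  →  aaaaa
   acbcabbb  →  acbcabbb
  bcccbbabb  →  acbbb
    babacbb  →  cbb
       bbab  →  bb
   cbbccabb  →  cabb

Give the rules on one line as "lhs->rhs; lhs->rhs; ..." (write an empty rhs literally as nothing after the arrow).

ba->; bcc->a

  | caa
  | abbbccbbb => abbabbb => abbbb
  | caaacaaac
  | bbcca => baa => a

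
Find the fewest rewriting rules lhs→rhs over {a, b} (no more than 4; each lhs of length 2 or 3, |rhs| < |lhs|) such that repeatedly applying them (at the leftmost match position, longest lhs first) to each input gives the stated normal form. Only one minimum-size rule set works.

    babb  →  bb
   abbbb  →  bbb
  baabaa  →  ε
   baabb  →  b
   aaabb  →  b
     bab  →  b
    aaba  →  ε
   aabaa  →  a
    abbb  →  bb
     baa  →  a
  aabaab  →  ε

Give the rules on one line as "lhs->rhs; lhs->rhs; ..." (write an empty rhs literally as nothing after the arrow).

aa->; ab->; ba->

  | babb => bb
  | abbbb => bbb
  | baabaa => abaa => aa => ε
  | baabb => abb => b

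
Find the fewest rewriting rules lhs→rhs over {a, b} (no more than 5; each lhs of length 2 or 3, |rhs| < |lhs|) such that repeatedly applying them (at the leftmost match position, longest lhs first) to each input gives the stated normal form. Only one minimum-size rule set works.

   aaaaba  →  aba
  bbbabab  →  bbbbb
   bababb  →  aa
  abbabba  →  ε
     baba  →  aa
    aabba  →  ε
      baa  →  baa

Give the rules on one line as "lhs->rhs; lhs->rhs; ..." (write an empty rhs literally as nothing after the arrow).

  | aaaaba => aba
  | bbbabab => bbbbab => bbbbb
  | bababb => aabb => aa
  | abbabba => aabba => aaa => ε

aaa->; abb->a; bab->a; bba->bb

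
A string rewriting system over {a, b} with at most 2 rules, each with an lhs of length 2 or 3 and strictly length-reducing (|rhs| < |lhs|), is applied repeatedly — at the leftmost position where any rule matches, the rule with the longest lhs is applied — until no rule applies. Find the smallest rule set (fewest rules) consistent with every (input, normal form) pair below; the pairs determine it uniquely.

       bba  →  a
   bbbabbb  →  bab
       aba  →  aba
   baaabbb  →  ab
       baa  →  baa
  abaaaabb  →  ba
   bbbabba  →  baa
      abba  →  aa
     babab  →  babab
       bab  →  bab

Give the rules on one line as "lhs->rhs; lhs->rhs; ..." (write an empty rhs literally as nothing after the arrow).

  | bba => a
  | bbbabbb => babbb => bab
  | aba
  | baaabbb => bbabbb => abbb => ab

aaa->ba; bb->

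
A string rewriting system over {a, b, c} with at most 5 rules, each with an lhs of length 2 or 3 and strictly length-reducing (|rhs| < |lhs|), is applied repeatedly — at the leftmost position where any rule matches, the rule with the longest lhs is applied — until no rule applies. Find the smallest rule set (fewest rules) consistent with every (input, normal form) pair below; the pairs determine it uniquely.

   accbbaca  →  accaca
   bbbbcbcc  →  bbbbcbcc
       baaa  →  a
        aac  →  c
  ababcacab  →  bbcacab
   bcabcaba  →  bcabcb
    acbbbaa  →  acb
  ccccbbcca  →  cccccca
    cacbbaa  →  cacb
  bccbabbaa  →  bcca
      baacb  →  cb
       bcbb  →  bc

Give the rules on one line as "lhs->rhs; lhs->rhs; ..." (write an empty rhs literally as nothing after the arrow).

aa->b; aac->c; ba->a; cbb->c

  | accbbaca => accaca
  | bbbbcbcc
  | baaa => aaa => ba => a
  | aac => c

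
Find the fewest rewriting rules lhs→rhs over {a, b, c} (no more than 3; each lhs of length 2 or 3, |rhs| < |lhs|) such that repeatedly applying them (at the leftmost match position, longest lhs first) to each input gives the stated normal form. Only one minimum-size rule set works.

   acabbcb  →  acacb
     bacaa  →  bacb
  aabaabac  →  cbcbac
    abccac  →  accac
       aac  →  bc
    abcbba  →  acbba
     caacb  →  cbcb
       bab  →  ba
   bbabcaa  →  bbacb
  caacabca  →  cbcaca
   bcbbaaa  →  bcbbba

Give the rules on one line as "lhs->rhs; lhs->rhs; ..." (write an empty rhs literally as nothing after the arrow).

aa->b; aab->cb; ab->a

  | acabbcb => acabcb => acacb
  | bacaa => bacb
  | aabaabac => cbaabac => cbcbac
  | abccac => accac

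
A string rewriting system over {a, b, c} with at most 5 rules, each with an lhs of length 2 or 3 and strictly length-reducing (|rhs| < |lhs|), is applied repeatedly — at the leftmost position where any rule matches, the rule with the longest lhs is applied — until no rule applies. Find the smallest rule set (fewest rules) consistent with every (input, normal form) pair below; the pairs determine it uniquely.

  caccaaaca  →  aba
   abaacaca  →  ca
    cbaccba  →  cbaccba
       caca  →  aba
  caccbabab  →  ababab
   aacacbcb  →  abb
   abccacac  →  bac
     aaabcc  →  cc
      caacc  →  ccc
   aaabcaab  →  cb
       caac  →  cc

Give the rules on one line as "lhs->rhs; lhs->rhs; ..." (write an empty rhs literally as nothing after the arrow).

  | caccaaaca => abcaaaca => aaaaca => caca => aba
  | abaacaca => abcaca => aaca => ca
  | cbaccba
  | caca => aba

aa->; aaa->c; bc->; cac->ab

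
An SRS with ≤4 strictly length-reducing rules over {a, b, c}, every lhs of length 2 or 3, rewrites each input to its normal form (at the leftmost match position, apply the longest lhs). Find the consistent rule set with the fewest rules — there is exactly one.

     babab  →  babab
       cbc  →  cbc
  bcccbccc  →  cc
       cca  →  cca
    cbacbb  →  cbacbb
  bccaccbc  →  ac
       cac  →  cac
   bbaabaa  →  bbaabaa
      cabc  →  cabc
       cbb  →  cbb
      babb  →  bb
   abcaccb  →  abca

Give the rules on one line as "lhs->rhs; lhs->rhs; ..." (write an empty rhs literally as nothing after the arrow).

  | babab
  | cbc
  | bcccbccc => cbccc => cc
  | cca

abb->b; bcc->; ccb->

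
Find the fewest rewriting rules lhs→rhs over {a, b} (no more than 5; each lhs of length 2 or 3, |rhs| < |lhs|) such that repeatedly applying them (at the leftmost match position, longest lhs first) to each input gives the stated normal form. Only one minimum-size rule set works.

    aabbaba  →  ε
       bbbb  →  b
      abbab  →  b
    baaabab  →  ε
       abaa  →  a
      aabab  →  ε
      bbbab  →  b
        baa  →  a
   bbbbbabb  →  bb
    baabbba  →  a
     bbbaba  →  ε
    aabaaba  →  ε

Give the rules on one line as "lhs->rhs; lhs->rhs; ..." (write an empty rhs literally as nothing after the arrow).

  | aabbaba => abbaba => bbaba => ba => ε
  | bbbb => b
  | abbab => bbab => b
  | baaabab => aabab => abab => bab => ε

ab->b; ba->; bab->; bbb->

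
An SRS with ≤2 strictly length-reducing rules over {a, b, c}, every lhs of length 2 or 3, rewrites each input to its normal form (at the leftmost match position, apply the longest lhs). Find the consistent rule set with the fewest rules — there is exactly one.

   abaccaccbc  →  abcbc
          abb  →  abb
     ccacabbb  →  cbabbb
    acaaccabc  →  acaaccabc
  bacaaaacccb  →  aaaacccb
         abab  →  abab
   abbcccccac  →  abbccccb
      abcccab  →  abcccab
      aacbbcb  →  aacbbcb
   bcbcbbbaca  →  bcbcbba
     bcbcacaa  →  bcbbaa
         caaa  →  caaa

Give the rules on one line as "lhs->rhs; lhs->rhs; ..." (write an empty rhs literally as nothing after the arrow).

bac->; cac->b

  | abaccaccbc => acaccbc => abcbc
  | abb
  | ccacabbb => cbabbb
  | acaaccabc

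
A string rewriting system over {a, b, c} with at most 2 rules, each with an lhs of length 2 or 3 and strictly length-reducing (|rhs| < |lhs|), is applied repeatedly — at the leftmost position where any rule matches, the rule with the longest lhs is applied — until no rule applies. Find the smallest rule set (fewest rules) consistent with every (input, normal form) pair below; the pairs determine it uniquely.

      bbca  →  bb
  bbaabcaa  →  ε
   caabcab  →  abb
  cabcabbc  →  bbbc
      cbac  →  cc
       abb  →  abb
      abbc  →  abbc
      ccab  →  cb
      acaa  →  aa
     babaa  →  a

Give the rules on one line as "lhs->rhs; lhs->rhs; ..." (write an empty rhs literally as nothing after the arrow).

  | bbca => bb
  | bbaabcaa => babcaa => bcaa => ba => ε
  | caabcab => abcab => abb
  | cabcabbc => bcabbc => bbbc

ba->; ca->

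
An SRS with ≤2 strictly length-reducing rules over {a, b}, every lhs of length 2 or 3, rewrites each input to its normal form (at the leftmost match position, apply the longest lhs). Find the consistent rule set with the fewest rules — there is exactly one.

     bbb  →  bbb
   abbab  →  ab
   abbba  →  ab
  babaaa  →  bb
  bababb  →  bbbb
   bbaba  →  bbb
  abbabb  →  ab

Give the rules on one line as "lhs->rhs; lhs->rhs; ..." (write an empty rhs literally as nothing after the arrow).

  | bbb
  | abbab => abab => abb => ab
  | abbba => abba => aba => ab
  | babaaa => bbaaa => bbaa => bba => bb

abb->ab; ba->b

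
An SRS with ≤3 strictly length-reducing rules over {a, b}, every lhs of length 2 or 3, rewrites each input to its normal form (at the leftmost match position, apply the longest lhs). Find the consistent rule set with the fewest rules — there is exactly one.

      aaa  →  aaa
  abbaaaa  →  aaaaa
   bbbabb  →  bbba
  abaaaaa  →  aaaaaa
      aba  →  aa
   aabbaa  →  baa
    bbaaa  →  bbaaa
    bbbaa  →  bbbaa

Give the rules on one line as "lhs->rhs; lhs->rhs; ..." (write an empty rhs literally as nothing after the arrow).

aab->; ab->a

  | aaa
  | abbaaaa => abaaaa => aaaaa
  | bbbabb => bbbab => bbba
  | abaaaaa => aaaaaa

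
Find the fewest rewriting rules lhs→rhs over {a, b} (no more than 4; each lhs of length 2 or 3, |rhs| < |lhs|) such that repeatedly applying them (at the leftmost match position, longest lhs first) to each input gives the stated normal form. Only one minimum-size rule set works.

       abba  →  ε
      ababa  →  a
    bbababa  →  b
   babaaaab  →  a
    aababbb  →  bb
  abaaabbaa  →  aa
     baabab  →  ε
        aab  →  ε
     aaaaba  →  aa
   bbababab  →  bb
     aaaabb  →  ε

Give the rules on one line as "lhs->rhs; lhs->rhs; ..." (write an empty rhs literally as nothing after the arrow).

aab->ba; ab->; ba->

  | abba => ba => ε
  | ababa => aba => a
  | bbababa => bbaba => bba => b
  | babaaaab => baaaab => aaab => aba => a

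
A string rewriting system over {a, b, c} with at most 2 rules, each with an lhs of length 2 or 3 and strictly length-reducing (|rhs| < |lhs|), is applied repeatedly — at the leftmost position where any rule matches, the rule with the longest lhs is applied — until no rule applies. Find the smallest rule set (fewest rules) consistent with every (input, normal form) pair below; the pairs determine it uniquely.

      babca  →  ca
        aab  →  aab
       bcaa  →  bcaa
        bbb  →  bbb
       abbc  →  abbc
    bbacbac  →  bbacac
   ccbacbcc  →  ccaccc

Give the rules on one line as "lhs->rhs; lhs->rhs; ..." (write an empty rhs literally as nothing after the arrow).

  | babca => ca
  | aab
  | bcaa
  | bbb

bab->; cb->c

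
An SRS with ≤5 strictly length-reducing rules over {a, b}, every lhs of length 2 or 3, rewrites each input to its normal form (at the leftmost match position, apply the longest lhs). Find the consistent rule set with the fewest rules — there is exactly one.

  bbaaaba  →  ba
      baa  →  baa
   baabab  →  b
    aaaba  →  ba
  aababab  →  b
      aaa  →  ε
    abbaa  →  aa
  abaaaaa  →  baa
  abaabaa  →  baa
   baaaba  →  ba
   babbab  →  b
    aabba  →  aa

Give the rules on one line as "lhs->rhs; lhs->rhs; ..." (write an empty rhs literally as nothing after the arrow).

  | bbaaaba => baaaba => bba => ba
  | baa
  | baabab => babab => bbab => bab => bb => b
  | aaaba => ba

aaa->; ab->b; abb->; bb->b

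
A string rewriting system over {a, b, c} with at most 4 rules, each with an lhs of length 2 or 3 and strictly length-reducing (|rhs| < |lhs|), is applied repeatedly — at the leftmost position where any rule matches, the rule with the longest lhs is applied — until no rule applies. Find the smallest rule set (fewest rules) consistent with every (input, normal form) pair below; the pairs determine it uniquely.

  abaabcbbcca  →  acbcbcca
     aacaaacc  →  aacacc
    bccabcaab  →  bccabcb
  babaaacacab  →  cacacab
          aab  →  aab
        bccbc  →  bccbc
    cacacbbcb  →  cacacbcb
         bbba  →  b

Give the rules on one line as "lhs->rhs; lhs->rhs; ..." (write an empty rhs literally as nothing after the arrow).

ba->b; baa->c; bb->b; caa->c

  | abaabcbbcca => acbcbbcca => acbcbcca
  | aacaaacc => aacacc
  | bccabcaab => bccabcb
  | babaaacacab => bbaaacacab => baaacacab => cacacab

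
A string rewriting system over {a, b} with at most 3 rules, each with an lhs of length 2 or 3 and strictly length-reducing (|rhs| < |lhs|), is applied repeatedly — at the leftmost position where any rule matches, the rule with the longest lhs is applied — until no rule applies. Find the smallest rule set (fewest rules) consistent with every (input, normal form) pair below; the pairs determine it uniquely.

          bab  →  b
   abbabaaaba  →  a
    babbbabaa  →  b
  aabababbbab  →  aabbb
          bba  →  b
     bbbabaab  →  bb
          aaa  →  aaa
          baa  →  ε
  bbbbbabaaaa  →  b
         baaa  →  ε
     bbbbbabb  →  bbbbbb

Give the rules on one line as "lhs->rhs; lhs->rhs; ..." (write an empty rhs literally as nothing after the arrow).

ba->; baa->ba; bba->b

  | bab => b
  | abbabaaaba => abbaaaba => abaaba => ababa => aba => a
  | babbbabaa => bbbabaa => bbbaa => bba => b
  | aabababbbab => aababbbab => aabbbab => aabbb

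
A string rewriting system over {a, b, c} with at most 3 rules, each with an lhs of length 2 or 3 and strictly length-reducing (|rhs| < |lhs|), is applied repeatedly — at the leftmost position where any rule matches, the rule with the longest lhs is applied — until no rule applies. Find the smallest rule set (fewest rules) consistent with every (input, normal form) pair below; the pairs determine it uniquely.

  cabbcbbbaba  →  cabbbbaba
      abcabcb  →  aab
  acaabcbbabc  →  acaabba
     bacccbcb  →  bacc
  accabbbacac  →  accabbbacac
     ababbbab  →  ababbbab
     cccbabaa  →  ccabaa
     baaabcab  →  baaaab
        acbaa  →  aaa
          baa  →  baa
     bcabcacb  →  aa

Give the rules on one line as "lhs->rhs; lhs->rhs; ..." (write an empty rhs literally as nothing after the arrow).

  | cabbcbbbaba => cabbbbaba
  | abcabcb => aabcb => aab
  | acaabcbbabc => acaabbabc => acaabba
  | bacccbcb => bacccb => bacc

bc->; cb->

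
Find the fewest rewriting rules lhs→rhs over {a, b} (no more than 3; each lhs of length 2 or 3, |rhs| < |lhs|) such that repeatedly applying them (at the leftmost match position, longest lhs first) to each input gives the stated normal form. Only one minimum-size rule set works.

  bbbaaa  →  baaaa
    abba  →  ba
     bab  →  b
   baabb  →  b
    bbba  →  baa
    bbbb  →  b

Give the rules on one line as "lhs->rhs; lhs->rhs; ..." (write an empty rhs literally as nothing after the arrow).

  | bbbaaa => baaaa
  | abba => ba
  | bab => b
  | baabb => bab => b

ab->; bbb->ba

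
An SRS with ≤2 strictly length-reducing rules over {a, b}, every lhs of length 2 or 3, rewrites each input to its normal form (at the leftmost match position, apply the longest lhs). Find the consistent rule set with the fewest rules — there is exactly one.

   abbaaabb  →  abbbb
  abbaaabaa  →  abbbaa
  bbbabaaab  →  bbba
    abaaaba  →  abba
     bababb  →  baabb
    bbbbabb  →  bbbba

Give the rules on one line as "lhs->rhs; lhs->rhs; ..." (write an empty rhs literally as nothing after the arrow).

  | abbaaabb => abbbb
  | abbaaabaa => abbbaa
  | bbbabaaab => bbbaaaab => bbbab => bbba
  | abaaaba => abba

aaa->; bab->ba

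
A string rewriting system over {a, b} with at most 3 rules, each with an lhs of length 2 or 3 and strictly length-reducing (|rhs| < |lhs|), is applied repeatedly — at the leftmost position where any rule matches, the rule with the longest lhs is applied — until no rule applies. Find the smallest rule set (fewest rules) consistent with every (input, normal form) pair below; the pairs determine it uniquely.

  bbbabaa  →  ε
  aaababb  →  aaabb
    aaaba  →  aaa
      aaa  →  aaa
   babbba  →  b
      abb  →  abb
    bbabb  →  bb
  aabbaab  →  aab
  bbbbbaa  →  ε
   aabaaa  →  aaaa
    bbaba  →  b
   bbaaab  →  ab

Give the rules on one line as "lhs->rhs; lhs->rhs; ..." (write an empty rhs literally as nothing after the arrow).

  | bbbabaa => bbabaa => bbaa => ba => ε
  | aaababb => aaabb
  | aaaba => aaa
  | aaa

ba->; bbb->bb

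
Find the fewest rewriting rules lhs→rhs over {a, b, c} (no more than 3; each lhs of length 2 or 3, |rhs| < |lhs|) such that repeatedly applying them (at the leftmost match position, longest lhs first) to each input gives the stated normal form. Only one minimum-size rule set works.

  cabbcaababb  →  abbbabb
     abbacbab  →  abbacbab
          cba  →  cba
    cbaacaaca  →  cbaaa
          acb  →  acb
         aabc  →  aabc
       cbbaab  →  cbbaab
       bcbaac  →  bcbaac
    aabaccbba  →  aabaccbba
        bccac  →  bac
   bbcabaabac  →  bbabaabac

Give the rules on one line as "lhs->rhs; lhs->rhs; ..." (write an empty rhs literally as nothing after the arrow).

ca->a; caa->

  | cabbcaababb => abbcaababb => abbbabb
  | abbacbab
  | cba
  | cbaacaaca => cbaaca => cbaaa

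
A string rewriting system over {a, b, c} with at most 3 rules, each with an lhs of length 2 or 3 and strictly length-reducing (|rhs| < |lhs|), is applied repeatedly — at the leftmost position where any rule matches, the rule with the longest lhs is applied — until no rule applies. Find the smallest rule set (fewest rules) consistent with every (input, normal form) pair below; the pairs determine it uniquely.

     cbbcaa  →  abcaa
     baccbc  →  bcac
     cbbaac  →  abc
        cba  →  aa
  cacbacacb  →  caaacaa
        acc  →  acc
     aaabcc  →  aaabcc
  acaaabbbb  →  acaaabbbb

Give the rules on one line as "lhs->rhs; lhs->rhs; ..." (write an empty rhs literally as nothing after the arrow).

ba->b; cb->a

  | cbbcaa => abcaa
  | baccbc => bccbc => bcac
  | cbbaac => abaac => abac => abc
  | cba => aa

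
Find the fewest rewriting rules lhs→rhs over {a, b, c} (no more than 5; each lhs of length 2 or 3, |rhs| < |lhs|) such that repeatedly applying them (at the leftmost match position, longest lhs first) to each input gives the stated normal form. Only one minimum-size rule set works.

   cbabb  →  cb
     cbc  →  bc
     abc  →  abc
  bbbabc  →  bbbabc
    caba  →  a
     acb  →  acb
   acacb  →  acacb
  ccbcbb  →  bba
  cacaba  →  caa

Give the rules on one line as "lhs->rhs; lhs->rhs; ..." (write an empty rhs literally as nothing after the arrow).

  | cbabb => cb
  | cbc => bc
  | abc
  | bbbabc

abb->; cab->; cbb->ba; cbc->bc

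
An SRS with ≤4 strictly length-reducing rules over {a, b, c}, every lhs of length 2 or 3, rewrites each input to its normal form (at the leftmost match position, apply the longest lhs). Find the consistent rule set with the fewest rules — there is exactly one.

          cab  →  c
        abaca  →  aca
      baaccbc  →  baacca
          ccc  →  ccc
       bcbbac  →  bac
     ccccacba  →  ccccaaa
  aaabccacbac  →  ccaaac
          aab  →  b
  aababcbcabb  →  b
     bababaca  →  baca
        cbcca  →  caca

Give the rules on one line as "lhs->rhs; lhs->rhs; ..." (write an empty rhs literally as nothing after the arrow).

aab->b; ab->; cb->a; cbc->ca

  | cab => c
  | abaca => aca
  | baaccbc => baacca
  | ccc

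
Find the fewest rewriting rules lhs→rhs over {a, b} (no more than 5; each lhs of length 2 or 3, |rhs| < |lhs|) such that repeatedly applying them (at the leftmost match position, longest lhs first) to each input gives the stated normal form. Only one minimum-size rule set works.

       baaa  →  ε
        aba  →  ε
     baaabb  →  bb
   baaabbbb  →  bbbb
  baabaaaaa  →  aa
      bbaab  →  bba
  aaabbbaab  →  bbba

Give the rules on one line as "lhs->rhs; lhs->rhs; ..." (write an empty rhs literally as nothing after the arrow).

  | baaa => bab => ε
  | aba => ε
  | baaabb => babbb => bb
  | baaabbbb => babbbbb => bbbb

aaa->ab; ab->; aba->; bab->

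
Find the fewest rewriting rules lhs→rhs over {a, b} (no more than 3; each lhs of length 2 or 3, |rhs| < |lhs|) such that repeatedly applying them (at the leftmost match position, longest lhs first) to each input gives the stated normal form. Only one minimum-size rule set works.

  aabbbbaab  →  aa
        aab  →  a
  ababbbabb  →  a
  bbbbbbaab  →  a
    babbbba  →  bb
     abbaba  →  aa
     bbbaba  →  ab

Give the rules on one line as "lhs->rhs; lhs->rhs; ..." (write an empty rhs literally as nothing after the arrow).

  | aabbbbaab => abbbaab => aaab => aa
  | aab => a
  | ababbbabb => abbbbabb => ababb => abbb => a
  | bbbbbbaab => bbbaab => aab => a

aab->a; ba->b; bbb->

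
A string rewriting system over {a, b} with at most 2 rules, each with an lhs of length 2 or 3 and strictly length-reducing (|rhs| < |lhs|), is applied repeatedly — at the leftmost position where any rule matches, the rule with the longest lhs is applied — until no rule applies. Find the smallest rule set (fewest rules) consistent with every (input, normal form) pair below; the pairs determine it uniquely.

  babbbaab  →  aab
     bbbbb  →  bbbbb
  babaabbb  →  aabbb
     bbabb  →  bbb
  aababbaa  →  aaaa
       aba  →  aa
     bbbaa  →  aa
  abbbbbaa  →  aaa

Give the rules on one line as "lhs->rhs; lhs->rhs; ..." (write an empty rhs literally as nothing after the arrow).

  | babbbaab => bbbaab => bbaab => baab => aab
  | bbbbb
  | babaabbb => baabbb => aabbb
  | bbabb => bbb

ba->a; bab->b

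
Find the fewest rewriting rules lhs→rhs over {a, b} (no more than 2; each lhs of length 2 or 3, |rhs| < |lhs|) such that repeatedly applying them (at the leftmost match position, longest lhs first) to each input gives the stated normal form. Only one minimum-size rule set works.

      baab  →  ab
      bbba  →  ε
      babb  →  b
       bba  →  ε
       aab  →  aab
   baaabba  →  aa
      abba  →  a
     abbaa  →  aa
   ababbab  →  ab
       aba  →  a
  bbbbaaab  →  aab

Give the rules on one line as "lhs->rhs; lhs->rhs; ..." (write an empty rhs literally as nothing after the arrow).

  | baab => ab
  | bbba => bba => ba => ε
  | babb => bb => b
  | bba => ba => ε

ba->; bb->b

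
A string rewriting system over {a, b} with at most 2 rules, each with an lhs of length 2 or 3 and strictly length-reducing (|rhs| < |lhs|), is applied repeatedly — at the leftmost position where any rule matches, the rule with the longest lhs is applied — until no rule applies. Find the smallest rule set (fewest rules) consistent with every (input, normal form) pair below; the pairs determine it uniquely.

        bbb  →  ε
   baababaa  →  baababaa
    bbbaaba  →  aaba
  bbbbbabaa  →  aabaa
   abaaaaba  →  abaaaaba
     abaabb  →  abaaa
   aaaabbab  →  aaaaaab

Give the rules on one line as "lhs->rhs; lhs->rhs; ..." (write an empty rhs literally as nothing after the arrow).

  | bbb => ε
  | baababaa
  | bbbaaba => aaba
  | bbbbbabaa => bbabaa => aabaa

bb->a; bbb->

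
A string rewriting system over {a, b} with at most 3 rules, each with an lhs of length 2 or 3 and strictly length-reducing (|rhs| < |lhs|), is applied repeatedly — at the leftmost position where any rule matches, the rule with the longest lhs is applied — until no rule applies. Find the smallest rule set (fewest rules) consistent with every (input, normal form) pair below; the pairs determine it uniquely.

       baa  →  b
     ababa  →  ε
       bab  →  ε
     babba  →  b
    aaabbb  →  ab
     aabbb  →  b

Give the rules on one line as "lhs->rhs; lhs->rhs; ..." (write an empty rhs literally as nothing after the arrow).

aa->; ba->b; bb->

  | baa => ba => b
  | ababa => abba => aa => ε
  | bab => bb => ε
  | babba => bbba => ba => b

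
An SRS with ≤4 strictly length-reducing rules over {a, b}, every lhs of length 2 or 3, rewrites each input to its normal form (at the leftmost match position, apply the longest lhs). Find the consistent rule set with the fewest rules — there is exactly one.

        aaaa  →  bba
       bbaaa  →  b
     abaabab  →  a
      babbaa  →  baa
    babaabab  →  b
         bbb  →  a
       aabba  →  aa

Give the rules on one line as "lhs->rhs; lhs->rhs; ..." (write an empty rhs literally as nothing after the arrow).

aaa->bb; ab->b; abb->; bbb->a

  | aaaa => bba
  | bbaaa => bbbb => ab => b
  | abaabab => baabab => babab => bbab => bbb => a
  | babbaa => baa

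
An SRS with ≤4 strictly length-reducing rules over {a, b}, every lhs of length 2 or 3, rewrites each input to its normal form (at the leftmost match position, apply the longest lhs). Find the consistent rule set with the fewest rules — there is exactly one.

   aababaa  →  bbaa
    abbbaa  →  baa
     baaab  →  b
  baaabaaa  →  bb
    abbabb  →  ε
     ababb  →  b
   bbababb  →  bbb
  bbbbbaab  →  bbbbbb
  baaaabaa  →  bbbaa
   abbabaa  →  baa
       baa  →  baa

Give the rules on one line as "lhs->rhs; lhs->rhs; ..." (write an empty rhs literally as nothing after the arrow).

aaa->ab; ab->b; abb->

  | aababaa => ababaa => babaa => bbaa
  | abbbaa => baa
  | baaab => babb => b
  | baaabaaa => babbaaa => baaa => bab => bb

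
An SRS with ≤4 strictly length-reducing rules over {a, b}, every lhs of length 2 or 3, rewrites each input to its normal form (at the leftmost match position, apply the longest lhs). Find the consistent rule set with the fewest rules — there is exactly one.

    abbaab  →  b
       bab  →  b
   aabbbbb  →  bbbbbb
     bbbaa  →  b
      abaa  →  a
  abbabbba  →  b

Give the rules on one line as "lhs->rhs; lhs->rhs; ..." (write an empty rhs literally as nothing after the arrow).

aa->b; ba->a; bab->b

  | abbaab => abaab => aaab => bab => b
  | bab => b
  | aabbbbb => bbbbbb
  | bbbaa => bbaa => baa => aa => b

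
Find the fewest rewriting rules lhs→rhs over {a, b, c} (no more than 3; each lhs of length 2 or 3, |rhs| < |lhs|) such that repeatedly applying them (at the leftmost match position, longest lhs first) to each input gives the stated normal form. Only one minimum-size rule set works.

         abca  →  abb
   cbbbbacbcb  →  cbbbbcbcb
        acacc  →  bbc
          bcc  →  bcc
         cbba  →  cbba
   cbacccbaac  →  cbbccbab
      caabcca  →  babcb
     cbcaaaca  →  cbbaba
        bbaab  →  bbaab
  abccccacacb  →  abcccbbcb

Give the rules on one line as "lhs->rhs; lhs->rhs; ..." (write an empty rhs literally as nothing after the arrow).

  | abca => abb
  | cbbbbacbcb => cbbbbcbcb
  | acacc => bacc => bbc
  | bcc

ac->b; acb->cb; ca->b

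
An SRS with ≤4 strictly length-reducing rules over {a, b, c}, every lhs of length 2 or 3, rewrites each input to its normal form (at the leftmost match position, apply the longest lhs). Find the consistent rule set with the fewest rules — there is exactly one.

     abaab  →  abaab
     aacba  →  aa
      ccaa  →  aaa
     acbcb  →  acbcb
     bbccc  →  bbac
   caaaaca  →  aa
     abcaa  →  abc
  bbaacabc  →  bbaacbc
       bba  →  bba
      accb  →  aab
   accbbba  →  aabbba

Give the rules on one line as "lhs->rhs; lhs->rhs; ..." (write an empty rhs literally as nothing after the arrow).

ca->c; cba->; cc->a

  | abaab
  | aacba => aa
  | ccaa => aaa
  | acbcb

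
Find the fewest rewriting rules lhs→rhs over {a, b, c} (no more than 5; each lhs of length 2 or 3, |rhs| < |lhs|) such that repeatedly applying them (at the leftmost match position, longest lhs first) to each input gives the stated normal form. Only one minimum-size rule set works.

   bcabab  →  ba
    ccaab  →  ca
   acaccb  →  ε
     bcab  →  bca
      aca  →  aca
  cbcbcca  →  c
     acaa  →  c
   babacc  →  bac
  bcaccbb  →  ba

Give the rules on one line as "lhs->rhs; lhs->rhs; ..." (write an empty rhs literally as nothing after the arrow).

  | bcabab => bcaab => bccb => bab => ba
  | ccaab => aaab => cab => ca
  | acaccb => acaab => accb => aab => cb => ε
  | bcab => bca

aa->c; ab->a; cb->; cc->a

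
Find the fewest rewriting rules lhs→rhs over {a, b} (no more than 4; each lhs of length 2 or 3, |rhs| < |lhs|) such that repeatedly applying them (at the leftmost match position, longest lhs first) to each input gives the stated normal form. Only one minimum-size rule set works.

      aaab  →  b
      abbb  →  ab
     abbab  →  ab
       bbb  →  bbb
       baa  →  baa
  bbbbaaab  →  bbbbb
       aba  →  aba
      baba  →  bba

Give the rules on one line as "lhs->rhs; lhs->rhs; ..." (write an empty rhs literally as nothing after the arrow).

  | aaab => b
  | abbb => abb => ab
  | abbab => abab => abb => ab
  | bbb

aaa->; abb->ab; bab->bb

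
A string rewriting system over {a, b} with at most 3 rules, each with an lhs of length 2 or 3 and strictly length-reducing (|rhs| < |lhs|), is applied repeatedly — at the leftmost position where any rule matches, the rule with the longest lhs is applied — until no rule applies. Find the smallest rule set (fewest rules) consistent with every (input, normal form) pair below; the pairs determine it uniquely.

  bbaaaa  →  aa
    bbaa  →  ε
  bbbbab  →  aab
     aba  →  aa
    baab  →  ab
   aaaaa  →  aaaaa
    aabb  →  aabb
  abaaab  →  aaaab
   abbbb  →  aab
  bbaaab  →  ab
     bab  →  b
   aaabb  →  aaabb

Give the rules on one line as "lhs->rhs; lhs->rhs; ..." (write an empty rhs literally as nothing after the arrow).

  | bbaaaa => baaa => aa
  | bbaa => ba => ε
  | bbbbab => abab => aab
  | aba => aa

aba->aa; ba->; bbb->a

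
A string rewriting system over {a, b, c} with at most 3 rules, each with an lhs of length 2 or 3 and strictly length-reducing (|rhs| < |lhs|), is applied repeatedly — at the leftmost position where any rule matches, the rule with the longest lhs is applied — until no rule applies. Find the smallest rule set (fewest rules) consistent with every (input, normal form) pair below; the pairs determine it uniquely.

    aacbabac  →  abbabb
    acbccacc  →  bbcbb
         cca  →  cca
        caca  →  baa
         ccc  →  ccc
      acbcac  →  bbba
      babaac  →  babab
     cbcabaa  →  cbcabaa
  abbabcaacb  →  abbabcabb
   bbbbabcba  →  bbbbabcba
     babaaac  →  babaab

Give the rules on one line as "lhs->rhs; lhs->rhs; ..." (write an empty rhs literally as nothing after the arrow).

  | aacbabac => abbabac => abbabb
  | acbccacc => bbccacc => bbcbac => bbcbb
  | cca
  | caca => baa

ac->b; cac->ba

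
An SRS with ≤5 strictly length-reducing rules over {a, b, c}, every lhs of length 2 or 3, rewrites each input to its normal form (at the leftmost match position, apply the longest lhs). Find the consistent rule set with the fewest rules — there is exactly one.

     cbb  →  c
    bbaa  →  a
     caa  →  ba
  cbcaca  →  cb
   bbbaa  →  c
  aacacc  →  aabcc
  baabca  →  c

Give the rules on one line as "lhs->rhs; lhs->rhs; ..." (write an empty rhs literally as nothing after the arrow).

  | cbb => c
  | bbaa => a
  | caa => ba
  | cbcaca => cbbca => cca => cb

baa->c; bb->; bba->; ca->b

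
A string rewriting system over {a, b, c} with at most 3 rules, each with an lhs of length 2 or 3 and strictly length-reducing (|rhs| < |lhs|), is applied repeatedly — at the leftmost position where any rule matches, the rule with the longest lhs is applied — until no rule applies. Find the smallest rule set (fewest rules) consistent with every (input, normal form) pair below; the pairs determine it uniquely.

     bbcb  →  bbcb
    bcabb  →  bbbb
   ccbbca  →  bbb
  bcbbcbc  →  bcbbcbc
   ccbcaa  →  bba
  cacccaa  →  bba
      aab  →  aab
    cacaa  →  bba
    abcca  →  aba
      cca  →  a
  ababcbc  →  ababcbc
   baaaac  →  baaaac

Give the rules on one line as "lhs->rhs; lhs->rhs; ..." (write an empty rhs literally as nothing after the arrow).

  | bbcb
  | bcabb => bbbb
  | ccbbca => bbca => bbb
  | bcbbcbc

ca->b; cc->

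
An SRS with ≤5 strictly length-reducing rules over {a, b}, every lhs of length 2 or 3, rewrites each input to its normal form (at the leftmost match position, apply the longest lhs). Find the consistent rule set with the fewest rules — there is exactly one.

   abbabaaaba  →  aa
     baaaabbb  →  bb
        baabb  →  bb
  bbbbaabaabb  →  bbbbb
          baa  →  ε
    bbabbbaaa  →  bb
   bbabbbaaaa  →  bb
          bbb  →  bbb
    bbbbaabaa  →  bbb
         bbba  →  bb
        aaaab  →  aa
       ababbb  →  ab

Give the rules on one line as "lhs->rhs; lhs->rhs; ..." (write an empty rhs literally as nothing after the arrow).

aab->; abb->a; ba->; baa->

  | abbabaaaba => aabaaaba => aaaba => aa
  | baaaabbb => aabbb => bb
  | baabb => bb
  | bbbbaabaabb => bbbbaabb => bbbbb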